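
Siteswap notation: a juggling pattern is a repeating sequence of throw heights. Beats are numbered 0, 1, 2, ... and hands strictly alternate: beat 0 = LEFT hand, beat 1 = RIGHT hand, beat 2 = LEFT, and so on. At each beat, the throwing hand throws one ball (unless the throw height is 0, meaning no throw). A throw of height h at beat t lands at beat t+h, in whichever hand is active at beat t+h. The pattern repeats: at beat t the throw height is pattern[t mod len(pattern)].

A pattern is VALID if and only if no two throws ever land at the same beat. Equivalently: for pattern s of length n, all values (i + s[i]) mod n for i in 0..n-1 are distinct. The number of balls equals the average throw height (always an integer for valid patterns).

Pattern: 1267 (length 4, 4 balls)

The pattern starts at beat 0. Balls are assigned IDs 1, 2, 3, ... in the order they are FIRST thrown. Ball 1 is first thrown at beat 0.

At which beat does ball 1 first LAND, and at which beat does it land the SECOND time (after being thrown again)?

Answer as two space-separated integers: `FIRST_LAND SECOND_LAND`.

Beat 0 (L): throw ball1 h=1 -> lands@1:R; in-air after throw: [b1@1:R]
Beat 1 (R): throw ball1 h=2 -> lands@3:R; in-air after throw: [b1@3:R]
Beat 2 (L): throw ball2 h=6 -> lands@8:L; in-air after throw: [b1@3:R b2@8:L]
Beat 3 (R): throw ball1 h=7 -> lands@10:L; in-air after throw: [b2@8:L b1@10:L]
Ball 1: thrown@0 h=1 -> first land @1; rethrown@1 h=2 -> second land @3

Answer: 1 3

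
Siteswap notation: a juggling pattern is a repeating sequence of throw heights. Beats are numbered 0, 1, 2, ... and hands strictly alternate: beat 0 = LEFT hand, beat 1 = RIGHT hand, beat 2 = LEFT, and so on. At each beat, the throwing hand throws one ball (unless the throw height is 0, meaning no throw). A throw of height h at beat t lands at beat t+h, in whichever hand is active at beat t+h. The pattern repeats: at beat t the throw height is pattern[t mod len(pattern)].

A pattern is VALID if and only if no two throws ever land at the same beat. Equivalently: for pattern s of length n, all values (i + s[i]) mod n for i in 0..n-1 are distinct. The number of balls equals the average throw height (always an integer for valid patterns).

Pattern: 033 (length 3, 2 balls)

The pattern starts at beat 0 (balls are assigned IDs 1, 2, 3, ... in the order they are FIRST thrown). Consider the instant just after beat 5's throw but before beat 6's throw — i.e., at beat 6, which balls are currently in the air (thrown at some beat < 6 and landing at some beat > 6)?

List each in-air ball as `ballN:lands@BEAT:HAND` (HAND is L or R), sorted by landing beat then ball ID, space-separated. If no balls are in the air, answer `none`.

Answer: ball1:lands@7:R ball2:lands@8:L

Derivation:
Beat 1 (R): throw ball1 h=3 -> lands@4:L; in-air after throw: [b1@4:L]
Beat 2 (L): throw ball2 h=3 -> lands@5:R; in-air after throw: [b1@4:L b2@5:R]
Beat 4 (L): throw ball1 h=3 -> lands@7:R; in-air after throw: [b2@5:R b1@7:R]
Beat 5 (R): throw ball2 h=3 -> lands@8:L; in-air after throw: [b1@7:R b2@8:L]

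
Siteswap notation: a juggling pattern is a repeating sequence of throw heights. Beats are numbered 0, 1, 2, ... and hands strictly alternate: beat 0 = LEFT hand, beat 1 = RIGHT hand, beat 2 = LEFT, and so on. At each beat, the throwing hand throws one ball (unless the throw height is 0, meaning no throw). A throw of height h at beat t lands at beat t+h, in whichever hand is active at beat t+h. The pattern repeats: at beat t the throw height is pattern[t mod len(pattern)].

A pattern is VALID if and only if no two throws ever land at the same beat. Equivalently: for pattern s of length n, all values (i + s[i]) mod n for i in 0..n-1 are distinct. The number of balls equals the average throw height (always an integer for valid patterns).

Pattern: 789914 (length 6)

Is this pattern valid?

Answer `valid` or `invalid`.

Answer: invalid

Derivation:
i=0: (i + s[i]) mod n = (0 + 7) mod 6 = 1
i=1: (i + s[i]) mod n = (1 + 8) mod 6 = 3
i=2: (i + s[i]) mod n = (2 + 9) mod 6 = 5
i=3: (i + s[i]) mod n = (3 + 9) mod 6 = 0
i=4: (i + s[i]) mod n = (4 + 1) mod 6 = 5
i=5: (i + s[i]) mod n = (5 + 4) mod 6 = 3
Residues: [1, 3, 5, 0, 5, 3], distinct: False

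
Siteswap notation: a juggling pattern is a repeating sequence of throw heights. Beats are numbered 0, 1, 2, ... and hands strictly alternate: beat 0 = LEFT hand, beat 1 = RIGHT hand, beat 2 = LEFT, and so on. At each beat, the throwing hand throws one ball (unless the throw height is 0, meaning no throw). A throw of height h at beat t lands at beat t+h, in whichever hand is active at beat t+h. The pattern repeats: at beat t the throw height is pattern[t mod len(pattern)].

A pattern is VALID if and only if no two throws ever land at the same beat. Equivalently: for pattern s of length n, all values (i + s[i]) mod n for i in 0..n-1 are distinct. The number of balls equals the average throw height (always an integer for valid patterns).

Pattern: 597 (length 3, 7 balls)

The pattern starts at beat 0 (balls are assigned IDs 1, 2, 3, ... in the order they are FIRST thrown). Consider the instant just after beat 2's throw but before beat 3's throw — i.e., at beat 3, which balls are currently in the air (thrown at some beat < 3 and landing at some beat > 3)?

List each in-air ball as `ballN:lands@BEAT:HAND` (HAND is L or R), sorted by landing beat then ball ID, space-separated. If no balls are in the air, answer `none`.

Beat 0 (L): throw ball1 h=5 -> lands@5:R; in-air after throw: [b1@5:R]
Beat 1 (R): throw ball2 h=9 -> lands@10:L; in-air after throw: [b1@5:R b2@10:L]
Beat 2 (L): throw ball3 h=7 -> lands@9:R; in-air after throw: [b1@5:R b3@9:R b2@10:L]
Beat 3 (R): throw ball4 h=5 -> lands@8:L; in-air after throw: [b1@5:R b4@8:L b3@9:R b2@10:L]

Answer: ball1:lands@5:R ball3:lands@9:R ball2:lands@10:L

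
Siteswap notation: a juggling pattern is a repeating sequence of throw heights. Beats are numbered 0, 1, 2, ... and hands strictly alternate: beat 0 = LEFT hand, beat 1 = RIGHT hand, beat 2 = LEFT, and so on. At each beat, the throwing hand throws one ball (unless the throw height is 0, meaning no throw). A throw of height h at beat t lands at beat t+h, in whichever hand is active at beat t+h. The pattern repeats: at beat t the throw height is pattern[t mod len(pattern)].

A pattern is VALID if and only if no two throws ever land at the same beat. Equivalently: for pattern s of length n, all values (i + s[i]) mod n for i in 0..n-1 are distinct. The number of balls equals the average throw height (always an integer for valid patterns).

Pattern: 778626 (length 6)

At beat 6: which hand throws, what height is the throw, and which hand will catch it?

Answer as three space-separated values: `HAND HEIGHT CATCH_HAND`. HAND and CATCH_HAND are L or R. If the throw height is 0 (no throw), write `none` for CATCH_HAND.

Answer: L 7 R

Derivation:
Beat 6: 6 mod 2 = 0, so hand = L
Throw height = pattern[6 mod 6] = pattern[0] = 7
Lands at beat 6+7=13, 13 mod 2 = 1, so catch hand = R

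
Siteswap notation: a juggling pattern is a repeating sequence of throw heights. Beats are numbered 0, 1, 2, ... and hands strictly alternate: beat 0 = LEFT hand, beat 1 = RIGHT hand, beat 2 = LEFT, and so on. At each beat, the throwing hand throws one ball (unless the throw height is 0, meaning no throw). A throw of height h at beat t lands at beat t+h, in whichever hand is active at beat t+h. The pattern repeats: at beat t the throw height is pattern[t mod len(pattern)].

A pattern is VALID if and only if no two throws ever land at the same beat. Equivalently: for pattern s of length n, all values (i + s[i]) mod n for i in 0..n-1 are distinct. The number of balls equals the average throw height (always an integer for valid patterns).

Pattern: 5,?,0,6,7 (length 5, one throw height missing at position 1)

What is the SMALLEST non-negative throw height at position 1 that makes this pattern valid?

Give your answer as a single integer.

i=0: (0 + 5) mod 5 = 0
i=1: s[i]=? (unknown)
i=2: (2 + 0) mod 5 = 2
i=3: (3 + 6) mod 5 = 4
i=4: (4 + 7) mod 5 = 1
Known residues: [0, 1, 2, 4]; need a permutation of 0..4, so missing residue r = 3
Need (1 + s) mod 5 = 3; smallest s = (3 - 1) mod 5 = 2

Answer: 2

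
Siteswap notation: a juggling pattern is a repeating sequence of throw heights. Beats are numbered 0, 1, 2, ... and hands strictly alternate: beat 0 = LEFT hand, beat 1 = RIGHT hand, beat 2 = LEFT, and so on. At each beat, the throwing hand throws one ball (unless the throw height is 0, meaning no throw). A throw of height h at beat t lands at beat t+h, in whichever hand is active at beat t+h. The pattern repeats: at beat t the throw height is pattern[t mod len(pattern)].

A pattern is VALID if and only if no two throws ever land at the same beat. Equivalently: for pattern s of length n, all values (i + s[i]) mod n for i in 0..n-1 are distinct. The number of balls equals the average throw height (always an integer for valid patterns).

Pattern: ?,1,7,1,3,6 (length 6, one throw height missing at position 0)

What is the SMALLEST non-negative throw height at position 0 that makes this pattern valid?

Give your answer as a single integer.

Answer: 0

Derivation:
i=0: s[i]=? (unknown)
i=1: (1 + 1) mod 6 = 2
i=2: (2 + 7) mod 6 = 3
i=3: (3 + 1) mod 6 = 4
i=4: (4 + 3) mod 6 = 1
i=5: (5 + 6) mod 6 = 5
Known residues: [1, 2, 3, 4, 5]; need a permutation of 0..5, so missing residue r = 0
Need (0 + s) mod 6 = 0; smallest s = (0 - 0) mod 6 = 0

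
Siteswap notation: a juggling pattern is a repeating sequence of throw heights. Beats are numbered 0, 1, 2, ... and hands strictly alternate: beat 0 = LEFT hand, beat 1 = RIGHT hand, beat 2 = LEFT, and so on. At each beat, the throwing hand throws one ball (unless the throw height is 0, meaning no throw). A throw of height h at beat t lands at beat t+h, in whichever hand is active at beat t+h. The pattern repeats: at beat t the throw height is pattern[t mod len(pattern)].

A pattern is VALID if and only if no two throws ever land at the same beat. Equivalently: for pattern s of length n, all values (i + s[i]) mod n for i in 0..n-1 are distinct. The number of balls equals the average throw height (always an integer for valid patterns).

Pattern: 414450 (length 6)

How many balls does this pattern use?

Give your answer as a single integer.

Pattern = [4, 1, 4, 4, 5, 0], length n = 6
  position 0: throw height = 4, running sum = 4
  position 1: throw height = 1, running sum = 5
  position 2: throw height = 4, running sum = 9
  position 3: throw height = 4, running sum = 13
  position 4: throw height = 5, running sum = 18
  position 5: throw height = 0, running sum = 18
Total sum = 18; balls = sum / n = 18 / 6 = 3

Answer: 3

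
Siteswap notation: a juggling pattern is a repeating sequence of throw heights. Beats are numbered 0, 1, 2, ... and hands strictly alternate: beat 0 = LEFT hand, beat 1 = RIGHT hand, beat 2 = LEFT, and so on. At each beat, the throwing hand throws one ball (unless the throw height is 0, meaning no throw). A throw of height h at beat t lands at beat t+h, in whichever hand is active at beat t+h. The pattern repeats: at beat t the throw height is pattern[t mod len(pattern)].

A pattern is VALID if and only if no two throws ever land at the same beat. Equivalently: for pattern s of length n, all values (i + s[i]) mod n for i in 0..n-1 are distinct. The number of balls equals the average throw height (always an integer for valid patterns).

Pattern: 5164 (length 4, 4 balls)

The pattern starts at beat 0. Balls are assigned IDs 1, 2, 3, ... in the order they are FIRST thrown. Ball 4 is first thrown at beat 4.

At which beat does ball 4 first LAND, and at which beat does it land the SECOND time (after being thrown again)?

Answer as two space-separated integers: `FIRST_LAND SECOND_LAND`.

Answer: 9 10

Derivation:
Beat 0 (L): throw ball1 h=5 -> lands@5:R; in-air after throw: [b1@5:R]
Beat 1 (R): throw ball2 h=1 -> lands@2:L; in-air after throw: [b2@2:L b1@5:R]
Beat 2 (L): throw ball2 h=6 -> lands@8:L; in-air after throw: [b1@5:R b2@8:L]
Beat 3 (R): throw ball3 h=4 -> lands@7:R; in-air after throw: [b1@5:R b3@7:R b2@8:L]
Beat 4 (L): throw ball4 h=5 -> lands@9:R; in-air after throw: [b1@5:R b3@7:R b2@8:L b4@9:R]
Beat 5 (R): throw ball1 h=1 -> lands@6:L; in-air after throw: [b1@6:L b3@7:R b2@8:L b4@9:R]
Beat 6 (L): throw ball1 h=6 -> lands@12:L; in-air after throw: [b3@7:R b2@8:L b4@9:R b1@12:L]
Beat 7 (R): throw ball3 h=4 -> lands@11:R; in-air after throw: [b2@8:L b4@9:R b3@11:R b1@12:L]
Beat 8 (L): throw ball2 h=5 -> lands@13:R; in-air after throw: [b4@9:R b3@11:R b1@12:L b2@13:R]
Beat 9 (R): throw ball4 h=1 -> lands@10:L; in-air after throw: [b4@10:L b3@11:R b1@12:L b2@13:R]
Beat 10 (L): throw ball4 h=6 -> lands@16:L; in-air after throw: [b3@11:R b1@12:L b2@13:R b4@16:L]
Ball 4: thrown@4 h=5 -> first land @9; rethrown@9 h=1 -> second land @10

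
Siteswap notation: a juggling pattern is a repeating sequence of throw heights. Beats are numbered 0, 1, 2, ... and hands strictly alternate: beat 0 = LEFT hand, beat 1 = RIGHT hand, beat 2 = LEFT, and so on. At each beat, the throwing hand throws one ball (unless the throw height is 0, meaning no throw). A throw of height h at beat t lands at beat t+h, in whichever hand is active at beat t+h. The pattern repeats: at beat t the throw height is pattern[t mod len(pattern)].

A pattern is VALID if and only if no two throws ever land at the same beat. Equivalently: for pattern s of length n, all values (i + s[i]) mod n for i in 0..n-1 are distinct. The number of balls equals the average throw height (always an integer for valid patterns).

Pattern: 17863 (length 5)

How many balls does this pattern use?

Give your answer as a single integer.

Answer: 5

Derivation:
Pattern = [1, 7, 8, 6, 3], length n = 5
  position 0: throw height = 1, running sum = 1
  position 1: throw height = 7, running sum = 8
  position 2: throw height = 8, running sum = 16
  position 3: throw height = 6, running sum = 22
  position 4: throw height = 3, running sum = 25
Total sum = 25; balls = sum / n = 25 / 5 = 5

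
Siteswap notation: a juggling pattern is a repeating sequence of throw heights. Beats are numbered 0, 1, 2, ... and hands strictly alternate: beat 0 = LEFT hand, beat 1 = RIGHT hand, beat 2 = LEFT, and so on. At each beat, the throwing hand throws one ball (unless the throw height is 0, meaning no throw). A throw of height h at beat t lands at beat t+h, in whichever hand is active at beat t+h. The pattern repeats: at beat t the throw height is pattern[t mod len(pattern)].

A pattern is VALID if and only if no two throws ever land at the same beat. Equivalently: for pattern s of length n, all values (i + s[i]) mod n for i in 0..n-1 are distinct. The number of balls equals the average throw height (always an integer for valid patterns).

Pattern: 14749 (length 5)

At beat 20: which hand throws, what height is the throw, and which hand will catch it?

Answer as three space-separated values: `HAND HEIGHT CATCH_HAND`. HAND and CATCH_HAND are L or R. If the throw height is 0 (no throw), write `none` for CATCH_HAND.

Beat 20: 20 mod 2 = 0, so hand = L
Throw height = pattern[20 mod 5] = pattern[0] = 1
Lands at beat 20+1=21, 21 mod 2 = 1, so catch hand = R

Answer: L 1 R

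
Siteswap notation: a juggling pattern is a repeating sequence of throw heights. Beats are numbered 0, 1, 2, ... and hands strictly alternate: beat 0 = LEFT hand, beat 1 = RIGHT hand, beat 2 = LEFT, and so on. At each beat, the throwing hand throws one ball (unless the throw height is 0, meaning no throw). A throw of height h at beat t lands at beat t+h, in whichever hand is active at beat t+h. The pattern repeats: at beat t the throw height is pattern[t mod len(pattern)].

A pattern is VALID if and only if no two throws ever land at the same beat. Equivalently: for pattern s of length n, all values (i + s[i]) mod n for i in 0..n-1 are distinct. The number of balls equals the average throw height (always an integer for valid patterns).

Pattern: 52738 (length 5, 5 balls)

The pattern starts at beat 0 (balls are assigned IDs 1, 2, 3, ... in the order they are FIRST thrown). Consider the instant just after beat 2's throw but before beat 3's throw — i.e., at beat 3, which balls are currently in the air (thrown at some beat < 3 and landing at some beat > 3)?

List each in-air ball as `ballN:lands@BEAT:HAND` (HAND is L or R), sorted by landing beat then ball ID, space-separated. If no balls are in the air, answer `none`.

Beat 0 (L): throw ball1 h=5 -> lands@5:R; in-air after throw: [b1@5:R]
Beat 1 (R): throw ball2 h=2 -> lands@3:R; in-air after throw: [b2@3:R b1@5:R]
Beat 2 (L): throw ball3 h=7 -> lands@9:R; in-air after throw: [b2@3:R b1@5:R b3@9:R]
Beat 3 (R): throw ball2 h=3 -> lands@6:L; in-air after throw: [b1@5:R b2@6:L b3@9:R]

Answer: ball1:lands@5:R ball3:lands@9:R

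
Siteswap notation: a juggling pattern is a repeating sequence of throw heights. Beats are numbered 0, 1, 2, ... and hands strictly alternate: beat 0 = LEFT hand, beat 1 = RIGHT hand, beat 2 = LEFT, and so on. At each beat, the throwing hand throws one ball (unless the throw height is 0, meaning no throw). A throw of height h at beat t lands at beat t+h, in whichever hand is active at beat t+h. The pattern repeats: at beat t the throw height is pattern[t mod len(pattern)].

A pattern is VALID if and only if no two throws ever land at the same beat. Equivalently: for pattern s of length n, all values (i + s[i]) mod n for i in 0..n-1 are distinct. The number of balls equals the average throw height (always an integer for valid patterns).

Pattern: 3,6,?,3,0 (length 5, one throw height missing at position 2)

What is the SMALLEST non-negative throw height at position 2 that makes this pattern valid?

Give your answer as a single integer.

i=0: (0 + 3) mod 5 = 3
i=1: (1 + 6) mod 5 = 2
i=2: s[i]=? (unknown)
i=3: (3 + 3) mod 5 = 1
i=4: (4 + 0) mod 5 = 4
Known residues: [1, 2, 3, 4]; need a permutation of 0..4, so missing residue r = 0
Need (2 + s) mod 5 = 0; smallest s = (0 - 2) mod 5 = 3

Answer: 3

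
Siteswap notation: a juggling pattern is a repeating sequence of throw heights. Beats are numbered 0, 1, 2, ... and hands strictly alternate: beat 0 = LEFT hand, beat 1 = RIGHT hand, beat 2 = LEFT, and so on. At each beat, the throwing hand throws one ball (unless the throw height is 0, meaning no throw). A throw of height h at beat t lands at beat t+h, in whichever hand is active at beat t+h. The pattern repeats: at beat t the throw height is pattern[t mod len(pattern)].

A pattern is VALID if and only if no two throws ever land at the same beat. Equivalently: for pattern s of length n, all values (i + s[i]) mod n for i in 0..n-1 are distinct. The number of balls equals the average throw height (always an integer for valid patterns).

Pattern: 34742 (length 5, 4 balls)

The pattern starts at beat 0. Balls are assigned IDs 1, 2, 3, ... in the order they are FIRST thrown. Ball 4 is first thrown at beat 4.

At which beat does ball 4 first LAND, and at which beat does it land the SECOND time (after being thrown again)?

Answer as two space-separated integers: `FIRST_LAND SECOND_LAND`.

Beat 0 (L): throw ball1 h=3 -> lands@3:R; in-air after throw: [b1@3:R]
Beat 1 (R): throw ball2 h=4 -> lands@5:R; in-air after throw: [b1@3:R b2@5:R]
Beat 2 (L): throw ball3 h=7 -> lands@9:R; in-air after throw: [b1@3:R b2@5:R b3@9:R]
Beat 3 (R): throw ball1 h=4 -> lands@7:R; in-air after throw: [b2@5:R b1@7:R b3@9:R]
Beat 4 (L): throw ball4 h=2 -> lands@6:L; in-air after throw: [b2@5:R b4@6:L b1@7:R b3@9:R]
Beat 5 (R): throw ball2 h=3 -> lands@8:L; in-air after throw: [b4@6:L b1@7:R b2@8:L b3@9:R]
Beat 6 (L): throw ball4 h=4 -> lands@10:L; in-air after throw: [b1@7:R b2@8:L b3@9:R b4@10:L]
Beat 7 (R): throw ball1 h=7 -> lands@14:L; in-air after throw: [b2@8:L b3@9:R b4@10:L b1@14:L]
Beat 8 (L): throw ball2 h=4 -> lands@12:L; in-air after throw: [b3@9:R b4@10:L b2@12:L b1@14:L]
Beat 9 (R): throw ball3 h=2 -> lands@11:R; in-air after throw: [b4@10:L b3@11:R b2@12:L b1@14:L]
Beat 10 (L): throw ball4 h=3 -> lands@13:R; in-air after throw: [b3@11:R b2@12:L b4@13:R b1@14:L]
Ball 4: thrown@4 h=2 -> first land @6; rethrown@6 h=4 -> second land @10

Answer: 6 10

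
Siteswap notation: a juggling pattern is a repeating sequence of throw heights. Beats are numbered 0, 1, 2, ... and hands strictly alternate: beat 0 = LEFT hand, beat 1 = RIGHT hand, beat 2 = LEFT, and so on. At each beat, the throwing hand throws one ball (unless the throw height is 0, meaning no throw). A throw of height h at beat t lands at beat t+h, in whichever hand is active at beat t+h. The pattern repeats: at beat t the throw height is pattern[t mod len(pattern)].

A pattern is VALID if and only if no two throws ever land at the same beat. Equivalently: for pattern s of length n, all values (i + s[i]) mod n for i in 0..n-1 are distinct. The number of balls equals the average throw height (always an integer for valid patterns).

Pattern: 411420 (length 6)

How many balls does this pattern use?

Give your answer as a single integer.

Answer: 2

Derivation:
Pattern = [4, 1, 1, 4, 2, 0], length n = 6
  position 0: throw height = 4, running sum = 4
  position 1: throw height = 1, running sum = 5
  position 2: throw height = 1, running sum = 6
  position 3: throw height = 4, running sum = 10
  position 4: throw height = 2, running sum = 12
  position 5: throw height = 0, running sum = 12
Total sum = 12; balls = sum / n = 12 / 6 = 2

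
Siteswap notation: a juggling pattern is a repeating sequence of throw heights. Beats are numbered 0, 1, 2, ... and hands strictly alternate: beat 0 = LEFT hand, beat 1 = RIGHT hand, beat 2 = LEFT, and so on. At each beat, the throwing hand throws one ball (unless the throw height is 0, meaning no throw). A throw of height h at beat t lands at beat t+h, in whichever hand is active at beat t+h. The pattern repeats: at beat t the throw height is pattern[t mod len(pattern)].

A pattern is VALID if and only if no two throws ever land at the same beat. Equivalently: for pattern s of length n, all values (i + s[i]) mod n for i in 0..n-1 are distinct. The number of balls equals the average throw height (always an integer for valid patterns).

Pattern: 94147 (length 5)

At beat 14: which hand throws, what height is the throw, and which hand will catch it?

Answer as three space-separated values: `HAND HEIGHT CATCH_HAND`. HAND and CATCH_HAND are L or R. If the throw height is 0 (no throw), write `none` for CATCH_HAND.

Beat 14: 14 mod 2 = 0, so hand = L
Throw height = pattern[14 mod 5] = pattern[4] = 7
Lands at beat 14+7=21, 21 mod 2 = 1, so catch hand = R

Answer: L 7 R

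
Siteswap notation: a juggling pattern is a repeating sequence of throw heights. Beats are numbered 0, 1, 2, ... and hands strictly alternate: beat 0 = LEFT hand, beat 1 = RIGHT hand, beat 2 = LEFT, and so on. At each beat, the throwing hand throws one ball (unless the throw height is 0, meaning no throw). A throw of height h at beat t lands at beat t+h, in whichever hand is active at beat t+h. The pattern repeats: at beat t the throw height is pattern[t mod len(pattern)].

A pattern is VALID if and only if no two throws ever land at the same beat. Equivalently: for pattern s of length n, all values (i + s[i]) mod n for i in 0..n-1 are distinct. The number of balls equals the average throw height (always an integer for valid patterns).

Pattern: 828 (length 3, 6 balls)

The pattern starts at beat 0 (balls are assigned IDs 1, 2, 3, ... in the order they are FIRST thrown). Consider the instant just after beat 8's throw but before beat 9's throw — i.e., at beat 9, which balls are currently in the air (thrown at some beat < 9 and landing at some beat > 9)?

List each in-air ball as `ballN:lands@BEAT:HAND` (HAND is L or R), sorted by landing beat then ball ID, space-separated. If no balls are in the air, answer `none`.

Answer: ball3:lands@10:L ball2:lands@11:R ball5:lands@13:R ball4:lands@14:L ball1:lands@16:L

Derivation:
Beat 0 (L): throw ball1 h=8 -> lands@8:L; in-air after throw: [b1@8:L]
Beat 1 (R): throw ball2 h=2 -> lands@3:R; in-air after throw: [b2@3:R b1@8:L]
Beat 2 (L): throw ball3 h=8 -> lands@10:L; in-air after throw: [b2@3:R b1@8:L b3@10:L]
Beat 3 (R): throw ball2 h=8 -> lands@11:R; in-air after throw: [b1@8:L b3@10:L b2@11:R]
Beat 4 (L): throw ball4 h=2 -> lands@6:L; in-air after throw: [b4@6:L b1@8:L b3@10:L b2@11:R]
Beat 5 (R): throw ball5 h=8 -> lands@13:R; in-air after throw: [b4@6:L b1@8:L b3@10:L b2@11:R b5@13:R]
Beat 6 (L): throw ball4 h=8 -> lands@14:L; in-air after throw: [b1@8:L b3@10:L b2@11:R b5@13:R b4@14:L]
Beat 7 (R): throw ball6 h=2 -> lands@9:R; in-air after throw: [b1@8:L b6@9:R b3@10:L b2@11:R b5@13:R b4@14:L]
Beat 8 (L): throw ball1 h=8 -> lands@16:L; in-air after throw: [b6@9:R b3@10:L b2@11:R b5@13:R b4@14:L b1@16:L]
Beat 9 (R): throw ball6 h=8 -> lands@17:R; in-air after throw: [b3@10:L b2@11:R b5@13:R b4@14:L b1@16:L b6@17:R]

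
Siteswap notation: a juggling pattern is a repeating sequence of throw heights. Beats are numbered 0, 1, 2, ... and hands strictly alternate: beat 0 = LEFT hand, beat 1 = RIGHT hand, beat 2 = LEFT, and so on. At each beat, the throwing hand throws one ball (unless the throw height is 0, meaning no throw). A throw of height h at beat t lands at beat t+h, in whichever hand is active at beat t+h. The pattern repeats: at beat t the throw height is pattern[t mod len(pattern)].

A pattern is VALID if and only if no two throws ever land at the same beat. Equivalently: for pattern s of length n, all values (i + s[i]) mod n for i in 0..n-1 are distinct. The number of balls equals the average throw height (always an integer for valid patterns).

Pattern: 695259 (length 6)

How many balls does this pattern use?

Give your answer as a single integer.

Pattern = [6, 9, 5, 2, 5, 9], length n = 6
  position 0: throw height = 6, running sum = 6
  position 1: throw height = 9, running sum = 15
  position 2: throw height = 5, running sum = 20
  position 3: throw height = 2, running sum = 22
  position 4: throw height = 5, running sum = 27
  position 5: throw height = 9, running sum = 36
Total sum = 36; balls = sum / n = 36 / 6 = 6

Answer: 6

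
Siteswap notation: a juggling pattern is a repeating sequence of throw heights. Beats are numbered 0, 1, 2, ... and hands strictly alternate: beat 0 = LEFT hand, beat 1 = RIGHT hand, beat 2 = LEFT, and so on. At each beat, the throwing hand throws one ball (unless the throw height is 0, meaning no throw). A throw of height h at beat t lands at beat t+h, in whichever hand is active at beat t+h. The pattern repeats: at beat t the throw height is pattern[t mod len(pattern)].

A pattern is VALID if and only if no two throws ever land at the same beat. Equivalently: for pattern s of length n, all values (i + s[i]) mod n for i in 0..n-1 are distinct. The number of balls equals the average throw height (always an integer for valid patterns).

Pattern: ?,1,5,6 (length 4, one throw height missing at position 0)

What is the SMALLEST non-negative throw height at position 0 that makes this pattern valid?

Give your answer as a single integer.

i=0: s[i]=? (unknown)
i=1: (1 + 1) mod 4 = 2
i=2: (2 + 5) mod 4 = 3
i=3: (3 + 6) mod 4 = 1
Known residues: [1, 2, 3]; need a permutation of 0..3, so missing residue r = 0
Need (0 + s) mod 4 = 0; smallest s = (0 - 0) mod 4 = 0

Answer: 0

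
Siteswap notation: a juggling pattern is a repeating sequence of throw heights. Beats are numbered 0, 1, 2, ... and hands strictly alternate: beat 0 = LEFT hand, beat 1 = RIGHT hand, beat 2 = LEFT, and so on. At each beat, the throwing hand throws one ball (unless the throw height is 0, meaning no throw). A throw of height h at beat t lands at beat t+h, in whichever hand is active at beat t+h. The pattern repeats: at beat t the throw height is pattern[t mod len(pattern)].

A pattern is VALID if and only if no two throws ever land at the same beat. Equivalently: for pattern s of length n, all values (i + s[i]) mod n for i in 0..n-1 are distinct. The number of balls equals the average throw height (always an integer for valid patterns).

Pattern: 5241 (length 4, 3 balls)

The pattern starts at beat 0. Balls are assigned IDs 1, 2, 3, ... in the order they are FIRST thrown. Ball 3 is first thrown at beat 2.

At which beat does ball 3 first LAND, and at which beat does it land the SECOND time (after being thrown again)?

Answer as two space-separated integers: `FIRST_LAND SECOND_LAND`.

Answer: 6 10

Derivation:
Beat 0 (L): throw ball1 h=5 -> lands@5:R; in-air after throw: [b1@5:R]
Beat 1 (R): throw ball2 h=2 -> lands@3:R; in-air after throw: [b2@3:R b1@5:R]
Beat 2 (L): throw ball3 h=4 -> lands@6:L; in-air after throw: [b2@3:R b1@5:R b3@6:L]
Beat 3 (R): throw ball2 h=1 -> lands@4:L; in-air after throw: [b2@4:L b1@5:R b3@6:L]
Beat 4 (L): throw ball2 h=5 -> lands@9:R; in-air after throw: [b1@5:R b3@6:L b2@9:R]
Beat 5 (R): throw ball1 h=2 -> lands@7:R; in-air after throw: [b3@6:L b1@7:R b2@9:R]
Beat 6 (L): throw ball3 h=4 -> lands@10:L; in-air after throw: [b1@7:R b2@9:R b3@10:L]
Beat 7 (R): throw ball1 h=1 -> lands@8:L; in-air after throw: [b1@8:L b2@9:R b3@10:L]
Beat 8 (L): throw ball1 h=5 -> lands@13:R; in-air after throw: [b2@9:R b3@10:L b1@13:R]
Beat 9 (R): throw ball2 h=2 -> lands@11:R; in-air after throw: [b3@10:L b2@11:R b1@13:R]
Beat 10 (L): throw ball3 h=4 -> lands@14:L; in-air after throw: [b2@11:R b1@13:R b3@14:L]
Ball 3: thrown@2 h=4 -> first land @6; rethrown@6 h=4 -> second land @10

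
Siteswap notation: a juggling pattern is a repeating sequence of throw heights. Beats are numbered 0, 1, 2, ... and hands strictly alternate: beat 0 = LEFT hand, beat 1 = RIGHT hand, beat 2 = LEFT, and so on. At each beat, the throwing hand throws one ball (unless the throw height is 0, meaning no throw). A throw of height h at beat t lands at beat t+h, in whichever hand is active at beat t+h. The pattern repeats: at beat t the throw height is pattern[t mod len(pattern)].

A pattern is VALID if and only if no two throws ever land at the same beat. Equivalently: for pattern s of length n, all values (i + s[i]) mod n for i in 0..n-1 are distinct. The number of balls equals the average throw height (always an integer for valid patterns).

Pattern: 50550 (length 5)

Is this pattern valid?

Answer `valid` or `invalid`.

i=0: (i + s[i]) mod n = (0 + 5) mod 5 = 0
i=1: (i + s[i]) mod n = (1 + 0) mod 5 = 1
i=2: (i + s[i]) mod n = (2 + 5) mod 5 = 2
i=3: (i + s[i]) mod n = (3 + 5) mod 5 = 3
i=4: (i + s[i]) mod n = (4 + 0) mod 5 = 4
Residues: [0, 1, 2, 3, 4], distinct: True

Answer: valid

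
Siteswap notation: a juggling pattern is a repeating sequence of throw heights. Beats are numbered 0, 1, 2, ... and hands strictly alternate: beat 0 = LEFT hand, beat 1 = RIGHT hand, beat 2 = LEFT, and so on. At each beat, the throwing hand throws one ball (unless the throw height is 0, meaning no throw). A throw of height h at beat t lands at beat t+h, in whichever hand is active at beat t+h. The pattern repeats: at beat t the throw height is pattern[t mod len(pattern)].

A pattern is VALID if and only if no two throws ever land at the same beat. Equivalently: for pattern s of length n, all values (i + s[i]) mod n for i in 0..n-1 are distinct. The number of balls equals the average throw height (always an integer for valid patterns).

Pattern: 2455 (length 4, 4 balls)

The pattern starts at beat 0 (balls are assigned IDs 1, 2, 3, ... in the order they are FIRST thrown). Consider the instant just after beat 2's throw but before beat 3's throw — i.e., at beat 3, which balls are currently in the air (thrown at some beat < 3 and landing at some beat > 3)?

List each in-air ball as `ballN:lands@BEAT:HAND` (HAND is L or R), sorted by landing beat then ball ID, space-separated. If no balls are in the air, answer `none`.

Answer: ball2:lands@5:R ball1:lands@7:R

Derivation:
Beat 0 (L): throw ball1 h=2 -> lands@2:L; in-air after throw: [b1@2:L]
Beat 1 (R): throw ball2 h=4 -> lands@5:R; in-air after throw: [b1@2:L b2@5:R]
Beat 2 (L): throw ball1 h=5 -> lands@7:R; in-air after throw: [b2@5:R b1@7:R]
Beat 3 (R): throw ball3 h=5 -> lands@8:L; in-air after throw: [b2@5:R b1@7:R b3@8:L]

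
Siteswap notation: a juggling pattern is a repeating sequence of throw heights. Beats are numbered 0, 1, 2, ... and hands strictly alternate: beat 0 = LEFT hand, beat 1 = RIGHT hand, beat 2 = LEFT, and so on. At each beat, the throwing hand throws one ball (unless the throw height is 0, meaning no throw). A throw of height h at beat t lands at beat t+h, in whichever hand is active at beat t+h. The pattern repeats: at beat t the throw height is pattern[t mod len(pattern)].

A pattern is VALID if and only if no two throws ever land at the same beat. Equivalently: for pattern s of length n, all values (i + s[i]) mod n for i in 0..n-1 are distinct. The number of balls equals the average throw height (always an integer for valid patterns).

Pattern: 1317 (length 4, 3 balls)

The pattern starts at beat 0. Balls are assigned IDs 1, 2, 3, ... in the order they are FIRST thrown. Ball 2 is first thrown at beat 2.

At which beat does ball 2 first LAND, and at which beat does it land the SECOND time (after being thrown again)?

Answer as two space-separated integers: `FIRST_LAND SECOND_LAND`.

Answer: 3 10

Derivation:
Beat 0 (L): throw ball1 h=1 -> lands@1:R; in-air after throw: [b1@1:R]
Beat 1 (R): throw ball1 h=3 -> lands@4:L; in-air after throw: [b1@4:L]
Beat 2 (L): throw ball2 h=1 -> lands@3:R; in-air after throw: [b2@3:R b1@4:L]
Beat 3 (R): throw ball2 h=7 -> lands@10:L; in-air after throw: [b1@4:L b2@10:L]
Beat 4 (L): throw ball1 h=1 -> lands@5:R; in-air after throw: [b1@5:R b2@10:L]
Beat 5 (R): throw ball1 h=3 -> lands@8:L; in-air after throw: [b1@8:L b2@10:L]
Beat 6 (L): throw ball3 h=1 -> lands@7:R; in-air after throw: [b3@7:R b1@8:L b2@10:L]
Beat 7 (R): throw ball3 h=7 -> lands@14:L; in-air after throw: [b1@8:L b2@10:L b3@14:L]
Beat 8 (L): throw ball1 h=1 -> lands@9:R; in-air after throw: [b1@9:R b2@10:L b3@14:L]
Beat 9 (R): throw ball1 h=3 -> lands@12:L; in-air after throw: [b2@10:L b1@12:L b3@14:L]
Beat 10 (L): throw ball2 h=1 -> lands@11:R; in-air after throw: [b2@11:R b1@12:L b3@14:L]
Ball 2: thrown@2 h=1 -> first land @3; rethrown@3 h=7 -> second land @10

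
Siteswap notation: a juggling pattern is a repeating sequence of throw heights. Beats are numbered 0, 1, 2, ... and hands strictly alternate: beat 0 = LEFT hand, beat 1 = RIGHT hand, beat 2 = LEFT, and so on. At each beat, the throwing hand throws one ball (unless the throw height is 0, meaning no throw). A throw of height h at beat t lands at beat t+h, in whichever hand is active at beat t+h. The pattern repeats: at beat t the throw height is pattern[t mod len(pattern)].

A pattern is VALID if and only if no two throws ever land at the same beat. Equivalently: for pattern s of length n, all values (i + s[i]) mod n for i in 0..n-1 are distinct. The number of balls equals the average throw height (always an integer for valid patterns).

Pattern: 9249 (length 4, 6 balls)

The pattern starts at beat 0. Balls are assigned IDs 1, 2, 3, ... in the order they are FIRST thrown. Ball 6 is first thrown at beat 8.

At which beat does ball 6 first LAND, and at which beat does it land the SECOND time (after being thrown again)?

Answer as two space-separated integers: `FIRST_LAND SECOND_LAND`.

Answer: 17 19

Derivation:
Beat 0 (L): throw ball1 h=9 -> lands@9:R; in-air after throw: [b1@9:R]
Beat 1 (R): throw ball2 h=2 -> lands@3:R; in-air after throw: [b2@3:R b1@9:R]
Beat 2 (L): throw ball3 h=4 -> lands@6:L; in-air after throw: [b2@3:R b3@6:L b1@9:R]
Beat 3 (R): throw ball2 h=9 -> lands@12:L; in-air after throw: [b3@6:L b1@9:R b2@12:L]
Beat 4 (L): throw ball4 h=9 -> lands@13:R; in-air after throw: [b3@6:L b1@9:R b2@12:L b4@13:R]
Beat 5 (R): throw ball5 h=2 -> lands@7:R; in-air after throw: [b3@6:L b5@7:R b1@9:R b2@12:L b4@13:R]
Beat 6 (L): throw ball3 h=4 -> lands@10:L; in-air after throw: [b5@7:R b1@9:R b3@10:L b2@12:L b4@13:R]
Beat 7 (R): throw ball5 h=9 -> lands@16:L; in-air after throw: [b1@9:R b3@10:L b2@12:L b4@13:R b5@16:L]
Beat 8 (L): throw ball6 h=9 -> lands@17:R; in-air after throw: [b1@9:R b3@10:L b2@12:L b4@13:R b5@16:L b6@17:R]
Beat 9 (R): throw ball1 h=2 -> lands@11:R; in-air after throw: [b3@10:L b1@11:R b2@12:L b4@13:R b5@16:L b6@17:R]
Beat 10 (L): throw ball3 h=4 -> lands@14:L; in-air after throw: [b1@11:R b2@12:L b4@13:R b3@14:L b5@16:L b6@17:R]
Beat 11 (R): throw ball1 h=9 -> lands@20:L; in-air after throw: [b2@12:L b4@13:R b3@14:L b5@16:L b6@17:R b1@20:L]
Beat 12 (L): throw ball2 h=9 -> lands@21:R; in-air after throw: [b4@13:R b3@14:L b5@16:L b6@17:R b1@20:L b2@21:R]
Beat 13 (R): throw ball4 h=2 -> lands@15:R; in-air after throw: [b3@14:L b4@15:R b5@16:L b6@17:R b1@20:L b2@21:R]
Beat 14 (L): throw ball3 h=4 -> lands@18:L; in-air after throw: [b4@15:R b5@16:L b6@17:R b3@18:L b1@20:L b2@21:R]
Beat 15 (R): throw ball4 h=9 -> lands@24:L; in-air after throw: [b5@16:L b6@17:R b3@18:L b1@20:L b2@21:R b4@24:L]
Beat 16 (L): throw ball5 h=9 -> lands@25:R; in-air after throw: [b6@17:R b3@18:L b1@20:L b2@21:R b4@24:L b5@25:R]
Beat 17 (R): throw ball6 h=2 -> lands@19:R; in-air after throw: [b3@18:L b6@19:R b1@20:L b2@21:R b4@24:L b5@25:R]
Beat 18 (L): throw ball3 h=4 -> lands@22:L; in-air after throw: [b6@19:R b1@20:L b2@21:R b3@22:L b4@24:L b5@25:R]
Beat 19 (R): throw ball6 h=9 -> lands@28:L; in-air after throw: [b1@20:L b2@21:R b3@22:L b4@24:L b5@25:R b6@28:L]
Ball 6: thrown@8 h=9 -> first land @17; rethrown@17 h=2 -> second land @19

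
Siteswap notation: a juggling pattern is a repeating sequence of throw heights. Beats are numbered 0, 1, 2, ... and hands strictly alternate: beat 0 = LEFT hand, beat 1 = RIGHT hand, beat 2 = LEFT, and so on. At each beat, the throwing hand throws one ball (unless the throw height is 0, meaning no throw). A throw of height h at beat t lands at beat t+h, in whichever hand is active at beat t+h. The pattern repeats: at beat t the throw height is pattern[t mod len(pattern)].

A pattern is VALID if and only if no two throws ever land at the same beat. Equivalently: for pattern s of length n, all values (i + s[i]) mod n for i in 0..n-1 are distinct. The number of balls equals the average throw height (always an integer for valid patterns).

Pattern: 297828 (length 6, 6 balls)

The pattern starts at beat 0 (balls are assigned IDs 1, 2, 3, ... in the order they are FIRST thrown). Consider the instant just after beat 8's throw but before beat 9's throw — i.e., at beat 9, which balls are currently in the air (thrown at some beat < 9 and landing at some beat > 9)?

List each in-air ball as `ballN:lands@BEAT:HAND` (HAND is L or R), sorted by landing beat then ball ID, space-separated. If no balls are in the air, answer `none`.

Beat 0 (L): throw ball1 h=2 -> lands@2:L; in-air after throw: [b1@2:L]
Beat 1 (R): throw ball2 h=9 -> lands@10:L; in-air after throw: [b1@2:L b2@10:L]
Beat 2 (L): throw ball1 h=7 -> lands@9:R; in-air after throw: [b1@9:R b2@10:L]
Beat 3 (R): throw ball3 h=8 -> lands@11:R; in-air after throw: [b1@9:R b2@10:L b3@11:R]
Beat 4 (L): throw ball4 h=2 -> lands@6:L; in-air after throw: [b4@6:L b1@9:R b2@10:L b3@11:R]
Beat 5 (R): throw ball5 h=8 -> lands@13:R; in-air after throw: [b4@6:L b1@9:R b2@10:L b3@11:R b5@13:R]
Beat 6 (L): throw ball4 h=2 -> lands@8:L; in-air after throw: [b4@8:L b1@9:R b2@10:L b3@11:R b5@13:R]
Beat 7 (R): throw ball6 h=9 -> lands@16:L; in-air after throw: [b4@8:L b1@9:R b2@10:L b3@11:R b5@13:R b6@16:L]
Beat 8 (L): throw ball4 h=7 -> lands@15:R; in-air after throw: [b1@9:R b2@10:L b3@11:R b5@13:R b4@15:R b6@16:L]
Beat 9 (R): throw ball1 h=8 -> lands@17:R; in-air after throw: [b2@10:L b3@11:R b5@13:R b4@15:R b6@16:L b1@17:R]

Answer: ball2:lands@10:L ball3:lands@11:R ball5:lands@13:R ball4:lands@15:R ball6:lands@16:L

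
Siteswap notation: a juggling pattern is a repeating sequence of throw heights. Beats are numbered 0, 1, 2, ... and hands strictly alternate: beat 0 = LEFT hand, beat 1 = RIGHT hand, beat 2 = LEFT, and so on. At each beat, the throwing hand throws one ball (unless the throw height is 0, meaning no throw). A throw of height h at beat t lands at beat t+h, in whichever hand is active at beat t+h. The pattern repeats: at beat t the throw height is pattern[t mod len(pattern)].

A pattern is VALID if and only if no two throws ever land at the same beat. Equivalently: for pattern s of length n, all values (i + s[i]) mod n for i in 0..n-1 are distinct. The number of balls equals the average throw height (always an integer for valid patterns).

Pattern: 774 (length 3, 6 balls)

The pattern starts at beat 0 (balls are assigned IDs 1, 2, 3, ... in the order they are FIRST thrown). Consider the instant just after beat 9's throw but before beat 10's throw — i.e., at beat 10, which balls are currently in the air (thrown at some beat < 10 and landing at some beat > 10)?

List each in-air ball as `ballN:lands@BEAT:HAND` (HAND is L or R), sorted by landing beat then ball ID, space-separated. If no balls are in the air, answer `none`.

Beat 0 (L): throw ball1 h=7 -> lands@7:R; in-air after throw: [b1@7:R]
Beat 1 (R): throw ball2 h=7 -> lands@8:L; in-air after throw: [b1@7:R b2@8:L]
Beat 2 (L): throw ball3 h=4 -> lands@6:L; in-air after throw: [b3@6:L b1@7:R b2@8:L]
Beat 3 (R): throw ball4 h=7 -> lands@10:L; in-air after throw: [b3@6:L b1@7:R b2@8:L b4@10:L]
Beat 4 (L): throw ball5 h=7 -> lands@11:R; in-air after throw: [b3@6:L b1@7:R b2@8:L b4@10:L b5@11:R]
Beat 5 (R): throw ball6 h=4 -> lands@9:R; in-air after throw: [b3@6:L b1@7:R b2@8:L b6@9:R b4@10:L b5@11:R]
Beat 6 (L): throw ball3 h=7 -> lands@13:R; in-air after throw: [b1@7:R b2@8:L b6@9:R b4@10:L b5@11:R b3@13:R]
Beat 7 (R): throw ball1 h=7 -> lands@14:L; in-air after throw: [b2@8:L b6@9:R b4@10:L b5@11:R b3@13:R b1@14:L]
Beat 8 (L): throw ball2 h=4 -> lands@12:L; in-air after throw: [b6@9:R b4@10:L b5@11:R b2@12:L b3@13:R b1@14:L]
Beat 9 (R): throw ball6 h=7 -> lands@16:L; in-air after throw: [b4@10:L b5@11:R b2@12:L b3@13:R b1@14:L b6@16:L]
Beat 10 (L): throw ball4 h=7 -> lands@17:R; in-air after throw: [b5@11:R b2@12:L b3@13:R b1@14:L b6@16:L b4@17:R]

Answer: ball5:lands@11:R ball2:lands@12:L ball3:lands@13:R ball1:lands@14:L ball6:lands@16:L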